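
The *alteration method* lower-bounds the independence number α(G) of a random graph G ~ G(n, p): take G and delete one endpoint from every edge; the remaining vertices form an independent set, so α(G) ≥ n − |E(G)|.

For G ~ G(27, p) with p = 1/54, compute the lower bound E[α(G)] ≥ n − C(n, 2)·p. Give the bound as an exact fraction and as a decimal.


E[|E(G)|] = C(27, 2)·p = 351 · (1/54) = 13/2.
E[α(G)] ≥ n − E[|E(G)|] = 27 − 13/2 = 41/2.
Numerically: ≈ 20.50000.
(This is only a lower bound; the true E[α(G)] may be larger.)

E[α(G)] ≥ 41/2 ≈ 20.50000.


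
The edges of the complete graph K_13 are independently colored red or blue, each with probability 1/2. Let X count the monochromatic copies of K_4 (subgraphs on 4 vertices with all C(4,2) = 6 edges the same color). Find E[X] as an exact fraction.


Let X = Σ_S X_S over the C(13, 4) = 715 subsets S of size 4, where X_S = 1 if the K_4 on S is monochromatic.
For a fixed S, the K_4 on S has C(4, 2) = 6 edges. P[all 6 edges red] = (1/2)^6, and likewise for blue, so P[monochromatic] = 2·(1/2)^6 = 2^{1 − 6} = 1/32.
By linearity of expectation: E[X] = C(13, 4) · 2^{1 − 6} = 715 · 1/32 = 715/32.
Numerically: E[X] ≈ 22.3438.

E[X] = C(13,4)·2^(1−C(4,2)) = 715/32 ≈ 22.3438.


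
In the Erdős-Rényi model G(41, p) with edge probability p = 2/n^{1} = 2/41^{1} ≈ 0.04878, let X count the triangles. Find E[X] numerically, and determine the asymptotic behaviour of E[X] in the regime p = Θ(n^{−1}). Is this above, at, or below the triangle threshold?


Number of potential triangles: C(41, 3) = 10660.
Each occurs with probability p³ ≈ (0.04878)³ ≈ 1.160749e-04.
By linearity: E[X] = C(41, 3)·p³ ≈ 10660 · 1.160749e-04 ≈ 1.2374.
Here α = 1, so p = 2/n is exactly at the triangle threshold p ~ 1/n. Asymptotically E[X] → c³/6 = 2³/6 = 4/3 ≈ 1.3333, a bounded constant. In this regime the triangle count is asymptotically Poisson(c³/6).

E[X] ≈ 1.2374; in regime p = Θ(1/n^{1}) E[X] stays bounded (at the triangle threshold p ~ 1/n).


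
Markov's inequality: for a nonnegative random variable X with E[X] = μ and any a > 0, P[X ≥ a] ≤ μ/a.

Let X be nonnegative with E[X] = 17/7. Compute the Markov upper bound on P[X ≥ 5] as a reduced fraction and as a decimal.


μ = E[X] = 17/7, a = 5.
Markov: P[X ≥ 5] ≤ μ/a = (17/7)/5 = 17/35.
Numerically: ≈ 0.485714.
(Since a = 5 > μ = 2.428571, the bound 17/35 is < 1 and informative.)

P[X ≥ 5] ≤ 17/35 ≈ 0.485714.


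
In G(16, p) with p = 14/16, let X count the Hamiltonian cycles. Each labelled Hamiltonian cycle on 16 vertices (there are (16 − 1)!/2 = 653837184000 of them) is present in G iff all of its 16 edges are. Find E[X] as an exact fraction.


K_16 has (16 − 1)!/2 = 653837184000 labelled Hamiltonian cycles.
For each such Hamiltonian cycle H, let X_H = 1 if all 16 edges of H are present in G. Then P[X_H = 1] = p^{16} = (7/8)^{16} = 33232930569601/281474976710656.
By linearity: E[X] = Σ_H E[X_H] = 653837184000 · p^{16} = 653837184000 · 33232930569601/281474976710656 = 21219654042671322112875/274877906944.
Numerically: E[X] ≈ 7.72e+10.

E[X] = 653837184000 · (7/8)^{16} = 21219654042671322112875/274877906944 ≈ 7.72e+10.


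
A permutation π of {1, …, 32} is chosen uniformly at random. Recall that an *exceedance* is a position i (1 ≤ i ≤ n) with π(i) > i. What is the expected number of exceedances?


Write X = Σ_{i=1}^{32} X_i, where X_i = 1_{π(i) > i}.
For each fixed i, π(i) is uniform over {1, …, 32} (marginal of a uniform permutation), so P[π(i) > i] = (n − i)/n. Summing: Σ_{i=1}^{32} (n − i)/n = (0 + 1 + … + 31)/32 = 32(32 − 1)/(2·32) = (32 − 1)/2.
Hence E[X] = Σ_{i=1}^{32} (32 − i)/32 = 31/2 ≈ 15.500.

E[X] = 31/2 = 15.500.


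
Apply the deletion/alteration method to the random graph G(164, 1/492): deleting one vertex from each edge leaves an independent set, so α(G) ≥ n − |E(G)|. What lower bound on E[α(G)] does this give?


E[|E(G)|] = C(164, 2)·p = 13366 · (1/492) = 163/6.
E[α(G)] ≥ n − E[|E(G)|] = 164 − 163/6 = 821/6.
Numerically: ≈ 136.833.
(This is only a lower bound; the true E[α(G)] may be larger.)

E[α(G)] ≥ 821/6 ≈ 136.833.


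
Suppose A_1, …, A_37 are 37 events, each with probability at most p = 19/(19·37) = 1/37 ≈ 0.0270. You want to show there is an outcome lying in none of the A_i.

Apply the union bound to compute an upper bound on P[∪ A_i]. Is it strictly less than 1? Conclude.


Union bound: P[∪_{i=1}^{37} A_i] ≤ Σ_i P[A_i] ≤ 37·p = 37·(1/37) = 1.
Numerically: 1 ≈ 1.0000.
Is 1 < 1? NO.
Since the bound 1 is ≥ 1, the union bound is uninformative here; it does NOT by itself certify existence.

37·p = 1 ≈ 1.0000; existence NOT certified by the union bound.


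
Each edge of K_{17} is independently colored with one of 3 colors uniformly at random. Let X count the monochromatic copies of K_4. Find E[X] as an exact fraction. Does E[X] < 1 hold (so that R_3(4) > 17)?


E[X] = C(17, 4) · 3^{1 − 6} = 2380 · 3^{−5} = 2380/243.
As a reduced fraction: E[X] = 2380/243 ≈ 9.7942387.
Is E[X] < 1? NO.
Since E[X] ≥ 1, the first-moment bound is inconclusive at n = 17; it does NOT by itself certify R_3(4) > 17.

E[X] = 2380/243 ≈ 9.7942387; E[X] ≥ 1; first-moment method inconclusive here.


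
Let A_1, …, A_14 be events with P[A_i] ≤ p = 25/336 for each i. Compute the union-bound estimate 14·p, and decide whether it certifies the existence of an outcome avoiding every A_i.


Union bound: P[∪_{i=1}^{14} A_i] ≤ Σ_i P[A_i] ≤ 14·p = 14·(25/336) = 25/24.
Numerically: 25/24 ≈ 1.04167.
Is 25/24 < 1? NO.
Since the bound 25/24 is ≥ 1, the union bound is uninformative here; it does NOT by itself certify existence.

14·p = 25/24 ≈ 1.04167; existence NOT certified by the union bound.


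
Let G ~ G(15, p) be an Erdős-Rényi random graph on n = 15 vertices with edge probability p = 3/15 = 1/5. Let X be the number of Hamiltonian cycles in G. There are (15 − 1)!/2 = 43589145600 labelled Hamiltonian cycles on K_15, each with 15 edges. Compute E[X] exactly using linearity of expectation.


K_15 has (15 − 1)!/2 = 43589145600 labelled Hamiltonian cycles.
For each such Hamiltonian cycle H, let X_H = 1 if all 15 edges of H are present in G. Then P[X_H = 1] = p^{15} = (1/5)^{15} = 1/30517578125.
Summing the indicators: E[X] = Σ_H E[X_H] = 43589145600 · p^{15} = 43589145600 · 1/30517578125 = 1743565824/1220703125.
Numerically: E[X] ≈ 1.4283.

E[X] = 43589145600 · (1/5)^{15} = 1743565824/1220703125 ≈ 1.4283.


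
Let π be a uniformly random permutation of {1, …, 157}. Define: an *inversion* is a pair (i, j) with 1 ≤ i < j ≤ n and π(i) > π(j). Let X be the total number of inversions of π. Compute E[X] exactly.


Write X = Σ X_I over the C(157, 2) = 12246 pairs i < j, with X_I the indicator of one inversion.
There are 12246 indicators.
For each fixed pair i < j, the values π(i) and π(j) are two distinct elements of {1, …, 157} in uniformly random order; by symmetry P[π(i) > π(j)] = 1/2.
By linearity: E[X] = 12246 · (1/2) = C(157, 2) · (1/2) = 12246/2 = 6123 ≈ 6123.00000.

E[X] = 6123 = 6123.00000.


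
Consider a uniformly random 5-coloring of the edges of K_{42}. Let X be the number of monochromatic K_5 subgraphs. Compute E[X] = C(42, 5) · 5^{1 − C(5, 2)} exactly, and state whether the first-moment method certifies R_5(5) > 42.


E[X] = C(42, 5) · 5^{1 − 10} = 850668 · 5^{−9} = 850668/1953125.
As a reduced fraction: E[X] = 850668/1953125 ≈ 0.436.
Is E[X] < 1? YES.
Since E[X] < 1, there exists a 5-coloring of K_{42} with no monochromatic K_5; hence R_5(5) > 42.

E[X] = 850668/1953125 ≈ 0.436; E[X] < 1, so R_5(5) > 42.


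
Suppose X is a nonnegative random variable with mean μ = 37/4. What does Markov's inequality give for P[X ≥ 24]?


μ = E[X] = 37/4, a = 24.
Markov: P[X ≥ 24] ≤ μ/a = (37/4)/24 = 37/96.
Numerically: ≈ 0.385417.
(Since a = 24 > μ = 9.250000, the bound 37/96 is < 1 and informative.)

P[X ≥ 24] ≤ 37/96 ≈ 0.385417.


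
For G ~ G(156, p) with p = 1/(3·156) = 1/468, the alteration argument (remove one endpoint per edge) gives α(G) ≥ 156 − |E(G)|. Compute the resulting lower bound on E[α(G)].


E[|E(G)|] = C(156, 2)·p = 12090 · (1/468) = 155/6.
E[α(G)] ≥ n − E[|E(G)|] = 156 − 155/6 = 781/6.
Numerically: ≈ 130.167.
(This is only a lower bound; the true E[α(G)] may be larger.)

E[α(G)] ≥ 781/6 ≈ 130.167.


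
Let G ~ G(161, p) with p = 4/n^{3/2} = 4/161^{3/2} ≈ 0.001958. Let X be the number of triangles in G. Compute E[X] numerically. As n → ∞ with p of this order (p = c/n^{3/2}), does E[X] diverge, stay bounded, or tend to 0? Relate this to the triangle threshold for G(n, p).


Number of potential triangles: C(161, 3) = 682640.
Each occurs with probability p³ ≈ (0.001958)³ ≈ 7.5069501e-09.
By linearity: E[X] = C(161, 3)·p³ ≈ 682640 · 7.5069501e-09 ≈ 0.00512.
Since α = 3/2 > 1, p = c/n^{3/2} = o(1/n) is below the triangle threshold p ~ 1/n. Asymptotically E[X] ~ (c³/6)·n^{3(1−α)} = (4³/6)·n^{-1.5} → 0, so by Markov's inequality G has no triangles w.h.p.

E[X] ≈ 0.00512; in regime p = Θ(1/n^{3/2}) E[X] tends to 0 (below the triangle threshold p ~ 1/n).


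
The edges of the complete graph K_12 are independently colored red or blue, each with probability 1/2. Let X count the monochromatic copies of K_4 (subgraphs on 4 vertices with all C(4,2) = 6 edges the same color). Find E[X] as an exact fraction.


Let X = Σ_S X_S over the C(12, 4) = 495 subsets S of size 4, where X_S = 1 if the K_4 on S is monochromatic.
For a fixed S, the K_4 on S has C(4, 2) = 6 edges. P[all 6 edges red] = (1/2)^6, and likewise for blue, so P[monochromatic] = 2·(1/2)^6 = 2^{1 − 6} = 1/32.
Summing: E[X] = C(12, 4) · 2^{1 − 6} = 495 · 1/32 = 495/32.
Numerically: E[X] ≈ 15.468750.

E[X] = C(12,4)·2^(1−C(4,2)) = 495/32 ≈ 15.468750.


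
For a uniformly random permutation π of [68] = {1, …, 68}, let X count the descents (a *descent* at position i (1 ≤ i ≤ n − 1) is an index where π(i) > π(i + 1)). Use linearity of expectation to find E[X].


Write X = Σ X_I over i = 1, …, 67, with X_I the indicator of one descent.
There are 67 indicators.
For each fixed i, the pair (π(i), π(i+1)) is a uniformly random ordered pair of distinct values from {1, …, 68}; by symmetry P[π(i) > π(i+1)] = 1/2.
By linearity: E[X] = 67 · (1/2) = (68 − 1) · (1/2) = 67/2 ≈ 33.500000.

E[X] = 67/2 = 33.500000.


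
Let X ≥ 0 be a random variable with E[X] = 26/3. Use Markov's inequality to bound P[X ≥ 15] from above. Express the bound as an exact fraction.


μ = E[X] = 26/3, a = 15.
Markov: P[X ≥ 15] ≤ μ/a = (26/3)/15 = 26/45.
Numerically: ≈ 0.577778.
(Since a = 15 > μ = 8.666667, the bound 26/45 is < 1 and informative.)

P[X ≥ 15] ≤ 26/45 ≈ 0.577778.


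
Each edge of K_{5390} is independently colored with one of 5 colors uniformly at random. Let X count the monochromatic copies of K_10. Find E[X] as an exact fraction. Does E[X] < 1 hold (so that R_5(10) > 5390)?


E[X] = C(5390, 10) · 5^{1 − 45} = 5655833965919099070255434039753 · 5^{−44} = 5655833965919099070255434039753/5684341886080801486968994140625.
As a reduced fraction: E[X] = 5655833965919099070255434039753/5684341886080801486968994140625 ≈ 0.9950.
Is E[X] < 1? YES.
Since E[X] < 1, there exists a 5-coloring of K_{5390} with no monochromatic K_10; hence R_5(10) > 5390.

E[X] = 5655833965919099070255434039753/5684341886080801486968994140625 ≈ 0.9950; E[X] < 1, so R_5(10) > 5390.


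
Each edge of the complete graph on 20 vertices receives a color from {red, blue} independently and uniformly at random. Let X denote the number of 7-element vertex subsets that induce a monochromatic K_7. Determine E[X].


Let X = Σ_S X_S over the C(20, 7) = 77520 subsets S of size 7, where X_S = 1 if the K_7 on S is monochromatic.
For a fixed S, the K_7 on S has C(7, 2) = 21 edges. P[all 21 edges red] = (1/2)^21, and likewise for blue, so P[monochromatic] = 2·(1/2)^21 = 2^{1 − 21} = 1/1048576.
By linearity: E[X] = C(20, 7) · 2^{1 − 21} = 77520 · 1/1048576 = 4845/65536.
Numerically: E[X] ≈ 0.0739.

E[X] = C(20,7)·2^(1−C(7,2)) = 4845/65536 ≈ 0.0739.


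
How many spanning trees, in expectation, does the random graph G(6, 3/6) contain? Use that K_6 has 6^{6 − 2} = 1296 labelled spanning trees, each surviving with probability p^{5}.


K_6 has 6^{6 − 2} = 1296 labelled spanning trees.
For each such spanning tree H, let X_H = 1 if all 5 edges of H are present in G. Then P[X_H = 1] = p^{5} = (1/2)^{5} = 1/32.
By linearity of expectation: E[X] = Σ_H E[X_H] = 1296 · p^{5} = 1296 · 1/32 = 81/2.
Numerically: E[X] ≈ 40.5.

E[X] = 1296 · (1/2)^{5} = 81/2 ≈ 40.5.


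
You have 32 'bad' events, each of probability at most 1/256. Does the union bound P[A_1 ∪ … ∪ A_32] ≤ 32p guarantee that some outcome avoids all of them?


Union bound: P[∪_{i=1}^{32} A_i] ≤ Σ_i P[A_i] ≤ 32·p = 32·(1/256) = 1/8.
Numerically: 1/8 ≈ 0.125.
Is 1/8 < 1? YES.
Since P[∪ A_i] ≤ 1/8 < 1, the complement has P[∩ A_i^c] ≥ 1 − 1/8 = 7/8 > 0, so some outcome avoids every A_i.

32·p = 1/8 ≈ 0.125; existence CERTIFIED by the union bound.


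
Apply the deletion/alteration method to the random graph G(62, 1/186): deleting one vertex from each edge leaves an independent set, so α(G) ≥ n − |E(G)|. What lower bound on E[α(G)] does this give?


E[|E(G)|] = C(62, 2)·p = 1891 · (1/186) = 61/6.
E[α(G)] ≥ n − E[|E(G)|] = 62 − 61/6 = 311/6.
Numerically: ≈ 51.83333.
(This is only a lower bound; the true E[α(G)] may be larger.)

E[α(G)] ≥ 311/6 ≈ 51.83333.


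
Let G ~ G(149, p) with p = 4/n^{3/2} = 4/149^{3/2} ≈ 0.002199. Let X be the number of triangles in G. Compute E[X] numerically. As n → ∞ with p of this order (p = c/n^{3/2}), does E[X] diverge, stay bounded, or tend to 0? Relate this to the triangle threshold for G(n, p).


Number of potential triangles: C(149, 3) = 540274.
Each occurs with probability p³ ≈ (0.002199)³ ≈ 1.063755e-08.
By linearity: E[X] = C(149, 3)·p³ ≈ 540274 · 1.063755e-08 ≈ 0.0057.
Since α = 3/2 > 1, p = c/n^{3/2} = o(1/n) is below the triangle threshold p ~ 1/n. Asymptotically E[X] ~ (c³/6)·n^{3(1−α)} = (4³/6)·n^{-1.5} → 0, so by Markov's inequality G has no triangles w.h.p.

E[X] ≈ 0.0057; in regime p = Θ(1/n^{3/2}) E[X] tends to 0 (below the triangle threshold p ~ 1/n).


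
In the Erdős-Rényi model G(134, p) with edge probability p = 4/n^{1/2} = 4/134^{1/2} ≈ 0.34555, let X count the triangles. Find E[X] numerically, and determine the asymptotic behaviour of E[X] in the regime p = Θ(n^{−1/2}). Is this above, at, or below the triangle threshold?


Number of potential triangles: C(134, 3) = 392084.
Each occurs with probability p³ ≈ (0.34555)³ ≈ 4.1259387e-02.
By linearity: E[X] = C(134, 3)·p³ ≈ 392084 · 4.1259387e-02 ≈ 16177.14568.
Since α = 1/2 < 1, p = c/n^{1/2} ≫ 1/n is above the triangle threshold p ~ 1/n. Asymptotically E[X] ~ (c³/6)·n^{3(1−α)} = (4³/6)·n^{1.5} → ∞; triangles are abundant w.h.p.

E[X] ≈ 16177.14568; in regime p = Θ(1/n^{1/2}) E[X] diverges (above the triangle threshold p ~ 1/n).


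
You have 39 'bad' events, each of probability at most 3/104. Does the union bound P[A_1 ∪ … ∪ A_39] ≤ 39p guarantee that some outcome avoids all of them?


Union bound: P[∪_{i=1}^{39} A_i] ≤ Σ_i P[A_i] ≤ 39·p = 39·(3/104) = 9/8.
Numerically: 9/8 ≈ 1.1250.
Is 9/8 < 1? NO.
Since the bound 9/8 is ≥ 1, the union bound is uninformative here; it does NOT by itself certify existence.

39·p = 9/8 ≈ 1.1250; existence NOT certified by the union bound.


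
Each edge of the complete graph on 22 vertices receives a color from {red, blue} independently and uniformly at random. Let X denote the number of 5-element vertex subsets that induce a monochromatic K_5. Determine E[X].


Let X = Σ_S X_S over the C(22, 5) = 26334 subsets S of size 5, where X_S = 1 if the K_5 on S is monochromatic.
For a fixed S, the K_5 on S has C(5, 2) = 10 edges. P[all 10 edges red] = (1/2)^10, and likewise for blue, so P[monochromatic] = 2·(1/2)^10 = 2^{1 − 10} = 1/512.
By linearity: E[X] = C(22, 5) · 2^{1 − 10} = 26334 · 1/512 = 13167/256.
Numerically: E[X] ≈ 51.434.

E[X] = C(22,5)·2^(1−C(5,2)) = 13167/256 ≈ 51.434.


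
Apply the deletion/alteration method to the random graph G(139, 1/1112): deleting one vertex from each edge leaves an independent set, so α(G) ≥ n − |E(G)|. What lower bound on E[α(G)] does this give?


E[|E(G)|] = C(139, 2)·p = 9591 · (1/1112) = 69/8.
E[α(G)] ≥ n − E[|E(G)|] = 139 − 69/8 = 1043/8.
Numerically: ≈ 130.375.
(This is only a lower bound; the true E[α(G)] may be larger.)

E[α(G)] ≥ 1043/8 ≈ 130.375.


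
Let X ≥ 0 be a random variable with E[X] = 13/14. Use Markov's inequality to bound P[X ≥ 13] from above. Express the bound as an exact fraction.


μ = E[X] = 13/14, a = 13.
Markov: P[X ≥ 13] ≤ μ/a = (13/14)/13 = 1/14.
Numerically: ≈ 0.071.
(Since a = 13 > μ = 0.929, the bound 1/14 is < 1 and informative.)

P[X ≥ 13] ≤ 1/14 ≈ 0.071.


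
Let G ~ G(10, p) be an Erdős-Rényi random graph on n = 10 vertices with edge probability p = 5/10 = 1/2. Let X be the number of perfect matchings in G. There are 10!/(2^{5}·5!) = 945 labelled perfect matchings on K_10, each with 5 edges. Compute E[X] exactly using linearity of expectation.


K_10 has 10!/(2^{5}·5!) = 945 labelled perfect matchings.
For each such perfect matching H, let X_H = 1 if all 5 edges of H are present in G. Then P[X_H = 1] = p^{5} = (1/2)^{5} = 1/32.
By linearity of expectation: E[X] = Σ_H E[X_H] = 945 · p^{5} = 945 · 1/32 = 945/32.
Numerically: E[X] ≈ 29.53.

E[X] = 945 · (1/2)^{5} = 945/32 ≈ 29.53.


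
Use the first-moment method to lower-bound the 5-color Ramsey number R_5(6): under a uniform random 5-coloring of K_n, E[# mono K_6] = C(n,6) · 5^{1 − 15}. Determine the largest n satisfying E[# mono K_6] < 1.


We need C(n, 6) · 5^{1 − 15} < 1, i.e. C(n, 6) < 5^{15 − 1} = 6103515625.
Check values of n near the boundary:
  n = 127: C(127, 6) = 5169379425; 5169379425 < 6103515625? YES
  n = 128: C(128, 6) = 5423611200; 5423611200 < 6103515625? YES
  n = 129: C(129, 6) = 5688177600; 5688177600 < 6103515625? YES
  n = 130: C(130, 6) = 5963412000; 5963412000 < 6103515625? YES
  n = 131: C(131, 6) = 6249655776; 6249655776 < 6103515625? NO
  n = 132: C(132, 6) = 6547258432; 6547258432 < 6103515625? NO
The largest n with C(n, 6) < 6103515625 is n = 130 (where E[X] = 47707296/48828125 ≈ 0.9770). Hence R_5(6) > 130, i.e. R_5(6) ≥ 131.

Largest n = 130; hence R_5(6) > 130.


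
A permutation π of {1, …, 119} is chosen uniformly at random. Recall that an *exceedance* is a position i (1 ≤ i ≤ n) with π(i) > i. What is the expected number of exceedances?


Write X = Σ_{i=1}^{119} X_i, where X_i = 1_{π(i) > i}.
For each fixed i, π(i) is uniform over {1, …, 119} (marginal of a uniform permutation), so P[π(i) > i] = (n − i)/n. Summing: Σ_{i=1}^{119} (n − i)/n = (0 + 1 + … + 118)/119 = 119(119 − 1)/(2·119) = (119 − 1)/2.
Hence E[X] = Σ_{i=1}^{119} (119 − i)/119 = 59 ≈ 59.000000.

E[X] = 59 = 59.000000.


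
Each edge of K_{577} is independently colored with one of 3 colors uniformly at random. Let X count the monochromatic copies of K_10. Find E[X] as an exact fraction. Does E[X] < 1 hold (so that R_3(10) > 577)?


E[X] = C(577, 10) · 3^{1 − 45} = 1042166760920175198880 · 3^{−44} = 1042166760920175198880/984770902183611232881.
As a reduced fraction: E[X] = 1042166760920175198880/984770902183611232881 ≈ 1.0583.
Is E[X] < 1? NO.
Since E[X] ≥ 1, the first-moment bound is inconclusive at n = 577; it does NOT by itself certify R_3(10) > 577.

E[X] = 1042166760920175198880/984770902183611232881 ≈ 1.0583; E[X] ≥ 1; first-moment method inconclusive here.


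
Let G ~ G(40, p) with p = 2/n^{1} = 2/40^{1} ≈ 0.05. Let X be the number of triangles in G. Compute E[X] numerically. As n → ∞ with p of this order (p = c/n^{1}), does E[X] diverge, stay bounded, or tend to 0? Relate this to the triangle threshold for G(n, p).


Number of potential triangles: C(40, 3) = 9880.
Each occurs with probability p³ ≈ (0.05)³ ≈ 1.25000e-04.
By linearity: E[X] = C(40, 3)·p³ ≈ 9880 · 1.25000e-04 ≈ 1.235.
Here α = 1, so p = 2/n is exactly at the triangle threshold p ~ 1/n. Asymptotically E[X] → c³/6 = 2³/6 = 4/3 ≈ 1.333, a bounded constant. In this regime the triangle count is asymptotically Poisson(c³/6).

E[X] ≈ 1.235; in regime p = Θ(1/n^{1}) E[X] stays bounded (at the triangle threshold p ~ 1/n).


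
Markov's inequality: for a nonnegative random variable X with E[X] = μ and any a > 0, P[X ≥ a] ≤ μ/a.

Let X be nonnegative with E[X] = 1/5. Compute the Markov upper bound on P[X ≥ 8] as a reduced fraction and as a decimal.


μ = E[X] = 1/5, a = 8.
Markov: P[X ≥ 8] ≤ μ/a = (1/5)/8 = 1/40.
Numerically: ≈ 0.025000.
(Since a = 8 > μ = 0.200000, the bound 1/40 is < 1 and informative.)

P[X ≥ 8] ≤ 1/40 ≈ 0.025000.


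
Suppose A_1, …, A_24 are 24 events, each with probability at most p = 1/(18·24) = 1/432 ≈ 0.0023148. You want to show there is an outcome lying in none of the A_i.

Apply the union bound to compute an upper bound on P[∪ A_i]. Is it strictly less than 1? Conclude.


Union bound: P[∪_{i=1}^{24} A_i] ≤ Σ_i P[A_i] ≤ 24·p = 24·(1/432) = 1/18.
Numerically: 1/18 ≈ 0.0555556.
Is 1/18 < 1? YES.
Since P[∪ A_i] ≤ 1/18 < 1, the complement has P[∩ A_i^c] ≥ 1 − 1/18 = 17/18 > 0, so some outcome avoids every A_i.

24·p = 1/18 ≈ 0.0555556; existence CERTIFIED by the union bound.


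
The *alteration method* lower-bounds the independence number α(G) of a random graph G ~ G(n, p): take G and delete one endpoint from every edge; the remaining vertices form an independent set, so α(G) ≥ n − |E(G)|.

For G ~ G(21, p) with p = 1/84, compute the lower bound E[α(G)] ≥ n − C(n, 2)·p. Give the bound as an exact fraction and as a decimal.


E[|E(G)|] = C(21, 2)·p = 210 · (1/84) = 5/2.
E[α(G)] ≥ n − E[|E(G)|] = 21 − 5/2 = 37/2.
Numerically: ≈ 18.500.
(This is only a lower bound; the true E[α(G)] may be larger.)

E[α(G)] ≥ 37/2 ≈ 18.500.


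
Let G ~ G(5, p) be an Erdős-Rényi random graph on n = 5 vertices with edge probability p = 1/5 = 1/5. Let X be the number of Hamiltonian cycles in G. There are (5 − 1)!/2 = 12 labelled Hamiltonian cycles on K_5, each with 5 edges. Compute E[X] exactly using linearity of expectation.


K_5 has (5 − 1)!/2 = 12 labelled Hamiltonian cycles.
For each such Hamiltonian cycle H, let X_H = 1 if all 5 edges of H are present in G. Then P[X_H = 1] = p^{5} = (1/5)^{5} = 1/3125.
By linearity: E[X] = Σ_H E[X_H] = 12 · p^{5} = 12 · 1/3125 = 12/3125.
Numerically: E[X] ≈ 0.00384.

E[X] = 12 · (1/5)^{5} = 12/3125 ≈ 0.00384.


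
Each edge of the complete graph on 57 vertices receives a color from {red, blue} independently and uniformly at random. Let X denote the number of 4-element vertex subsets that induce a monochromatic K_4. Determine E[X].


Let X = Σ_S X_S over the C(57, 4) = 395010 subsets S of size 4, where X_S = 1 if the K_4 on S is monochromatic.
For a fixed S, the K_4 on S has C(4, 2) = 6 edges. P[all 6 edges red] = (1/2)^6, and likewise for blue, so P[monochromatic] = 2·(1/2)^6 = 2^{1 − 6} = 1/32.
By linearity: E[X] = C(57, 4) · 2^{1 − 6} = 395010 · 1/32 = 197505/16.
Numerically: E[X] ≈ 12344.06250.

E[X] = C(57,4)·2^(1−C(4,2)) = 197505/16 ≈ 12344.06250.


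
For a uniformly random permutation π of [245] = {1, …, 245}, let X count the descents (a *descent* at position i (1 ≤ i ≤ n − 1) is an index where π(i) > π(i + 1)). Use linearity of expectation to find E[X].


Write X = Σ X_I over i = 1, …, 244, with X_I the indicator of one descent.
There are 244 indicators.
For each fixed i, the pair (π(i), π(i+1)) is a uniformly random ordered pair of distinct values from {1, …, 245}; by symmetry P[π(i) > π(i+1)] = 1/2.
By linearity: E[X] = 244 · (1/2) = (245 − 1) · (1/2) = 122 ≈ 122.0000.

E[X] = 122 = 122.0000.


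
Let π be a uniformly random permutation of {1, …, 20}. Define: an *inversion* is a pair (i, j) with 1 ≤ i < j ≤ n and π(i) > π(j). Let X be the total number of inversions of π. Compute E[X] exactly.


Write X = Σ X_I over the C(20, 2) = 190 pairs i < j, with X_I the indicator of one inversion.
There are 190 indicators.
For each fixed pair i < j, the values π(i) and π(j) are two distinct elements of {1, …, 20} in uniformly random order; by symmetry P[π(i) > π(j)] = 1/2.
By linearity: E[X] = 190 · (1/2) = C(20, 2) · (1/2) = 190/2 = 95 ≈ 95.00000.

E[X] = 95 = 95.00000.


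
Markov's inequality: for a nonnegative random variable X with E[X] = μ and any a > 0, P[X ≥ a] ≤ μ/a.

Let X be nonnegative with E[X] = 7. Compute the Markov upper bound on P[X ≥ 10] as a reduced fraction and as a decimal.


μ = E[X] = 7, a = 10.
Markov: P[X ≥ 10] ≤ μ/a = (7)/10 = 7/10.
Numerically: ≈ 0.70000.
(Since a = 10 > μ = 7.00000, the bound 7/10 is < 1 and informative.)

P[X ≥ 10] ≤ 7/10 ≈ 0.70000.


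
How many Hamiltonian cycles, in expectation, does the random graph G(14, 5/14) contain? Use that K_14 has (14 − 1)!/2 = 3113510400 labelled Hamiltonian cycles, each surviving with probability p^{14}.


K_14 has (14 − 1)!/2 = 3113510400 labelled Hamiltonian cycles.
For each such Hamiltonian cycle H, let X_H = 1 if all 14 edges of H are present in G. Then P[X_H = 1] = p^{14} = (5/14)^{14} = 6103515625/11112006825558016.
By linearity: E[X] = Σ_H E[X_H] = 3113510400 · p^{14} = 3113510400 · 6103515625/11112006825558016 = 5302276611328125/3100448333024.
Numerically: E[X] ≈ 1710.

E[X] = 3113510400 · (5/14)^{14} = 5302276611328125/3100448333024 ≈ 1710.


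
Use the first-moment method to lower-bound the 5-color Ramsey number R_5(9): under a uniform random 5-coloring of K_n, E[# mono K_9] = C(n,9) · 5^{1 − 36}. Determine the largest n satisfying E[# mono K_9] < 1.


We need C(n, 9) · 5^{1 − 36} < 1, i.e. C(n, 9) < 5^{36 − 1} = 2910383045673370361328125.
Check values of n near the boundary:
  n = 2169: C(2169, 9) = 2879753360044504243499683; 2879753360044504243499683 < 2910383045673370361328125? YES
  n = 2170: C(2170, 9) = 2891746779868845075610510; 2891746779868845075610510 < 2910383045673370361328125? YES
  n = 2171: C(2171, 9) = 2903784578674959601827205; 2903784578674959601827205 < 2910383045673370361328125? YES
  n = 2172: C(2172, 9) = 2915866900084148060642020; 2915866900084148060642020 < 2910383045673370361328125? NO
  n = 2173: C(2173, 9) = 2927993888115921319674265; 2927993888115921319674265 < 2910383045673370361328125? NO
  n = 2174: C(2174, 9) = 2940165687188920530702934; 2940165687188920530702934 < 2910383045673370361328125? NO
The largest n with C(n, 9) < 2910383045673370361328125 is n = 2171 (where E[X] = 580756915734991920365441/582076609134674072265625 ≈ 0.99773). Hence R_5(9) > 2171, i.e. R_5(9) ≥ 2172.

Largest n = 2171; hence R_5(9) > 2171.


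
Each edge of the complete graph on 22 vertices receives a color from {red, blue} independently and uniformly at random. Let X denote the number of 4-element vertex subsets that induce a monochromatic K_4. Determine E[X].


Let X = Σ_S X_S over the C(22, 4) = 7315 subsets S of size 4, where X_S = 1 if the K_4 on S is monochromatic.
For a fixed S, the K_4 on S has C(4, 2) = 6 edges. P[all 6 edges red] = (1/2)^6, and likewise for blue, so P[monochromatic] = 2·(1/2)^6 = 2^{1 − 6} = 1/32.
By linearity: E[X] = C(22, 4) · 2^{1 − 6} = 7315 · 1/32 = 7315/32.
Numerically: E[X] ≈ 228.593750.

E[X] = C(22,4)·2^(1−C(4,2)) = 7315/32 ≈ 228.593750.


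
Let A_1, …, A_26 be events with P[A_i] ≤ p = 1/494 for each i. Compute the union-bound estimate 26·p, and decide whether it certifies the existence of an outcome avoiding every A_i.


Union bound: P[∪_{i=1}^{26} A_i] ≤ Σ_i P[A_i] ≤ 26·p = 26·(1/494) = 1/19.
Numerically: 1/19 ≈ 0.0526316.
Is 1/19 < 1? YES.
Since P[∪ A_i] ≤ 1/19 < 1, the complement has P[∩ A_i^c] ≥ 1 − 1/19 = 18/19 > 0, so some outcome avoids every A_i.

26·p = 1/19 ≈ 0.0526316; existence CERTIFIED by the union bound.


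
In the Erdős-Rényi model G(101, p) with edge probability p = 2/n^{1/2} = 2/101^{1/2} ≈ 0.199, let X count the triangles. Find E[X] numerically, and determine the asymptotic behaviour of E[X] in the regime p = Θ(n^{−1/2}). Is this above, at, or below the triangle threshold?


Number of potential triangles: C(101, 3) = 166650.
Each occurs with probability p³ ≈ (0.199)³ ≈ 7.881483e-03.
By linearity: E[X] = C(101, 3)·p³ ≈ 166650 · 7.881483e-03 ≈ 1313.4491.
Since α = 1/2 < 1, p = c/n^{1/2} ≫ 1/n is above the triangle threshold p ~ 1/n. Asymptotically E[X] ~ (c³/6)·n^{3(1−α)} = (2³/6)·n^{1.5} → ∞; triangles are abundant w.h.p.

E[X] ≈ 1313.4491; in regime p = Θ(1/n^{1/2}) E[X] diverges (above the triangle threshold p ~ 1/n).


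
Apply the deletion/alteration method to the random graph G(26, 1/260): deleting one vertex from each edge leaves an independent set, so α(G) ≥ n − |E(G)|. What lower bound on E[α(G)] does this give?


E[|E(G)|] = C(26, 2)·p = 325 · (1/260) = 5/4.
E[α(G)] ≥ n − E[|E(G)|] = 26 − 5/4 = 99/4.
Numerically: ≈ 24.7500.
(This is only a lower bound; the true E[α(G)] may be larger.)

E[α(G)] ≥ 99/4 ≈ 24.7500.


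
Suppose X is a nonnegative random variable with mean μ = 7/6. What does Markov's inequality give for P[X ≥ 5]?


μ = E[X] = 7/6, a = 5.
Markov: P[X ≥ 5] ≤ μ/a = (7/6)/5 = 7/30.
Numerically: ≈ 0.23333.
(Since a = 5 > μ = 1.16667, the bound 7/30 is < 1 and informative.)

P[X ≥ 5] ≤ 7/30 ≈ 0.23333.


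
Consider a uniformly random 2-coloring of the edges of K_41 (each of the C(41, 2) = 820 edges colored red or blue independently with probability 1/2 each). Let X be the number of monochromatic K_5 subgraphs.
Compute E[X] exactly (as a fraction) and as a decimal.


Let X = Σ_S X_S over the C(41, 5) = 749398 subsets S of size 5, where X_S = 1 if the K_5 on S is monochromatic.
For a fixed S, the K_5 on S has C(5, 2) = 10 edges. P[all 10 edges red] = (1/2)^10, and likewise for blue, so P[monochromatic] = 2·(1/2)^10 = 2^{1 − 10} = 1/512.
Summing: E[X] = C(41, 5) · 2^{1 − 10} = 749398 · 1/512 = 374699/256.
Numerically: E[X] ≈ 1463.668.

E[X] = C(41,5)·2^(1−C(5,2)) = 374699/256 ≈ 1463.668.


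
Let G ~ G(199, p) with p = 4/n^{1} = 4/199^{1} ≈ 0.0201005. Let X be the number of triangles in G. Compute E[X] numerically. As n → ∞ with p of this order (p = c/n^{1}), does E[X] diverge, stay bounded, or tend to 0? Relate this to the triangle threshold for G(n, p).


Number of potential triangles: C(199, 3) = 1293699.
Each occurs with probability p³ ≈ (0.0201005)³ ≈ 8.12121008e-06.
By linearity: E[X] = C(199, 3)·p³ ≈ 1293699 · 8.12121008e-06 ≈ 10.506401.
Here α = 1, so p = 4/n is exactly at the triangle threshold p ~ 1/n. Asymptotically E[X] → c³/6 = 4³/6 = 32/3 ≈ 10.666667, a bounded constant. In this regime the triangle count is asymptotically Poisson(c³/6).

E[X] ≈ 10.506401; in regime p = Θ(1/n^{1}) E[X] stays bounded (at the triangle threshold p ~ 1/n).


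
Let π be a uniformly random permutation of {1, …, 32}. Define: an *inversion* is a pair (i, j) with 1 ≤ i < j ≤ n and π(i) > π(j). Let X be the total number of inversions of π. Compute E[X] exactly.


Write X = Σ X_I over the C(32, 2) = 496 pairs i < j, with X_I the indicator of one inversion.
There are 496 indicators.
For each fixed pair i < j, the values π(i) and π(j) are two distinct elements of {1, …, 32} in uniformly random order; by symmetry P[π(i) > π(j)] = 1/2.
By linearity: E[X] = 496 · (1/2) = C(32, 2) · (1/2) = 496/2 = 248 ≈ 248.000000.

E[X] = 248 = 248.000000.


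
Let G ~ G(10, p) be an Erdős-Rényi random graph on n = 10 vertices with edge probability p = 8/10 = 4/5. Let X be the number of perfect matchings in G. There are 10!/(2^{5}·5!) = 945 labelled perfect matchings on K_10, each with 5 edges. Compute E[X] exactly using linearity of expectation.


K_10 has 10!/(2^{5}·5!) = 945 labelled perfect matchings.
For each such perfect matching H, let X_H = 1 if all 5 edges of H are present in G. Then P[X_H = 1] = p^{5} = (4/5)^{5} = 1024/3125.
By linearity: E[X] = Σ_H E[X_H] = 945 · p^{5} = 945 · 1024/3125 = 193536/625.
Numerically: E[X] ≈ 309.658.

E[X] = 945 · (4/5)^{5} = 193536/625 ≈ 309.658.


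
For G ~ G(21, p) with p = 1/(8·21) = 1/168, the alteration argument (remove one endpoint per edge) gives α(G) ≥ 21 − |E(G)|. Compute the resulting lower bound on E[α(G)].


E[|E(G)|] = C(21, 2)·p = 210 · (1/168) = 5/4.
E[α(G)] ≥ n − E[|E(G)|] = 21 − 5/4 = 79/4.
Numerically: ≈ 19.7500.
(This is only a lower bound; the true E[α(G)] may be larger.)

E[α(G)] ≥ 79/4 ≈ 19.7500.


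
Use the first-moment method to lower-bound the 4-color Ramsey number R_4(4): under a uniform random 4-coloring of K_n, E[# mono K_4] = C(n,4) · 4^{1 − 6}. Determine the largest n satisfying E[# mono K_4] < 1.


We need C(n, 4) · 4^{1 − 6} < 1, i.e. C(n, 4) < 4^{6 − 1} = 1024.
Check values of n near the boundary:
  n = 9: C(9, 4) = 126; 126 < 1024? YES
  n = 10: C(10, 4) = 210; 210 < 1024? YES
  n = 11: C(11, 4) = 330; 330 < 1024? YES
  n = 12: C(12, 4) = 495; 495 < 1024? YES
  n = 13: C(13, 4) = 715; 715 < 1024? YES
  n = 14: C(14, 4) = 1001; 1001 < 1024? YES
  n = 15: C(15, 4) = 1365; 1365 < 1024? NO
  n = 16: C(16, 4) = 1820; 1820 < 1024? NO
The largest n with C(n, 4) < 1024 is n = 14 (where E[X] = 1001/1024 ≈ 0.9775391). Hence R_4(4) > 14, i.e. R_4(4) ≥ 15.

Largest n = 14; hence R_4(4) > 14.


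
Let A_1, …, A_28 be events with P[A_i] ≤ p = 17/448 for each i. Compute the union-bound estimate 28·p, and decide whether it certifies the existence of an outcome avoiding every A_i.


Union bound: P[∪_{i=1}^{28} A_i] ≤ Σ_i P[A_i] ≤ 28·p = 28·(17/448) = 17/16.
Numerically: 17/16 ≈ 1.062.
Is 17/16 < 1? NO.
Since the bound 17/16 is ≥ 1, the union bound is uninformative here; it does NOT by itself certify existence.

28·p = 17/16 ≈ 1.062; existence NOT certified by the union bound.


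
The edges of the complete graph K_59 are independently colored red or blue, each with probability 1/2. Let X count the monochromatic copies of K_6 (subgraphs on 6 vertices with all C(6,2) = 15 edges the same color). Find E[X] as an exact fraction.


Let X = Σ_S X_S over the C(59, 6) = 45057474 subsets S of size 6, where X_S = 1 if the K_6 on S is monochromatic.
For a fixed S, the K_6 on S has C(6, 2) = 15 edges. P[all 15 edges red] = (1/2)^15, and likewise for blue, so P[monochromatic] = 2·(1/2)^15 = 2^{1 − 15} = 1/16384.
By linearity: E[X] = C(59, 6) · 2^{1 − 15} = 45057474 · 1/16384 = 22528737/8192.
Numerically: E[X] ≈ 2750.089966.

E[X] = C(59,6)·2^(1−C(6,2)) = 22528737/8192 ≈ 2750.089966.


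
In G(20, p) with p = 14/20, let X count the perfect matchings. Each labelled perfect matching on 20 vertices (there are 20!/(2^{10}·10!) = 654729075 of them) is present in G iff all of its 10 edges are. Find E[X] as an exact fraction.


K_20 has 20!/(2^{10}·10!) = 654729075 labelled perfect matchings.
For each such perfect matching H, let X_H = 1 if all 10 edges of H are present in G. Then P[X_H = 1] = p^{10} = (7/10)^{10} = 282475249/10000000000.
By linearity of expectation: E[X] = Σ_H E[X_H] = 654729075 · p^{10} = 654729075 · 282475249/10000000000 = 7397790339526587/400000000.
Numerically: E[X] ≈ 1.85e+07.

E[X] = 654729075 · (7/10)^{10} = 7397790339526587/400000000 ≈ 1.85e+07.


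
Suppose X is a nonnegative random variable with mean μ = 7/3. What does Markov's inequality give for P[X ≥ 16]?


μ = E[X] = 7/3, a = 16.
Markov: P[X ≥ 16] ≤ μ/a = (7/3)/16 = 7/48.
Numerically: ≈ 0.146.
(Since a = 16 > μ = 2.333, the bound 7/48 is < 1 and informative.)

P[X ≥ 16] ≤ 7/48 ≈ 0.146.


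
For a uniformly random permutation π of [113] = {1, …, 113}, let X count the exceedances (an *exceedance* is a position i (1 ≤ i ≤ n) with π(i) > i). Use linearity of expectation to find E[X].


Write X = Σ_{i=1}^{113} X_i, where X_i = 1_{π(i) > i}.
For each fixed i, π(i) is uniform over {1, …, 113} (marginal of a uniform permutation), so P[π(i) > i] = (n − i)/n. Summing: Σ_{i=1}^{113} (n − i)/n = (0 + 1 + … + 112)/113 = 113(113 − 1)/(2·113) = (113 − 1)/2.
Hence E[X] = Σ_{i=1}^{113} (113 − i)/113 = 56 ≈ 56.00000.

E[X] = 56 = 56.00000.


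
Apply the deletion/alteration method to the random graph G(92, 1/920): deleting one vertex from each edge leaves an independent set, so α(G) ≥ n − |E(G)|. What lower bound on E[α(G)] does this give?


E[|E(G)|] = C(92, 2)·p = 4186 · (1/920) = 91/20.
E[α(G)] ≥ n − E[|E(G)|] = 92 − 91/20 = 1749/20.
Numerically: ≈ 87.450.
(This is only a lower bound; the true E[α(G)] may be larger.)

E[α(G)] ≥ 1749/20 ≈ 87.450.


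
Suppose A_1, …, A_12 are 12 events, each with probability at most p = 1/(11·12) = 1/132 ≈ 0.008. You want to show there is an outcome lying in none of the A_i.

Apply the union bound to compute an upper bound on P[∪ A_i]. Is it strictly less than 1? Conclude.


Union bound: P[∪_{i=1}^{12} A_i] ≤ Σ_i P[A_i] ≤ 12·p = 12·(1/132) = 1/11.
Numerically: 1/11 ≈ 0.091.
Is 1/11 < 1? YES.
Since P[∪ A_i] ≤ 1/11 < 1, the complement has P[∩ A_i^c] ≥ 1 − 1/11 = 10/11 > 0, so some outcome avoids every A_i.

12·p = 1/11 ≈ 0.091; existence CERTIFIED by the union bound.


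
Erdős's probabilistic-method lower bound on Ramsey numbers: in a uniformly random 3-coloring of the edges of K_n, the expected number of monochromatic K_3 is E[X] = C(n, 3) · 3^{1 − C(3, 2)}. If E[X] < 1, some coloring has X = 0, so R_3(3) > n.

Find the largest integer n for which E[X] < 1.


We need C(n, 3) · 3^{1 − 3} < 1, i.e. C(n, 3) < 3^{3 − 1} = 9.
Check values of n near the boundary:
  n = 3: C(3, 3) = 1; 1 < 9? YES
  n = 4: C(4, 3) = 4; 4 < 9? YES
  n = 5: C(5, 3) = 10; 10 < 9? NO
The largest n with C(n, 3) < 9 is n = 4 (where E[X] = 4/9 ≈ 0.4444444). Hence R_3(3) > 4, i.e. R_3(3) ≥ 5.

Largest n = 4; hence R_3(3) > 4.


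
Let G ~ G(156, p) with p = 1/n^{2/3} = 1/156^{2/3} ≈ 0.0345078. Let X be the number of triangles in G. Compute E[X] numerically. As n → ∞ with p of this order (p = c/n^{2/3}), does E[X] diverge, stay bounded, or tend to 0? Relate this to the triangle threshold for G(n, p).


Number of potential triangles: C(156, 3) = 620620.
Each occurs with probability p³ ≈ (0.0345078)³ ≈ 4.10913872e-05.
By linearity: E[X] = C(156, 3)·p³ ≈ 620620 · 4.10913872e-05 ≈ 25.502137.
Since α = 2/3 < 1, p = c/n^{2/3} ≫ 1/n is above the triangle threshold p ~ 1/n. Asymptotically E[X] ~ (c³/6)·n^{3(1−α)} = (1³/6)·n^{1} → ∞; triangles are abundant w.h.p.

E[X] ≈ 25.502137; in regime p = Θ(1/n^{2/3}) E[X] diverges (above the triangle threshold p ~ 1/n).


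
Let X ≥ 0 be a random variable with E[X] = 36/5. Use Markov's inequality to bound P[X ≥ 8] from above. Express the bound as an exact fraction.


μ = E[X] = 36/5, a = 8.
Markov: P[X ≥ 8] ≤ μ/a = (36/5)/8 = 9/10.
Numerically: ≈ 0.90000.
(Since a = 8 > μ = 7.20000, the bound 9/10 is < 1 and informative.)

P[X ≥ 8] ≤ 9/10 ≈ 0.90000.


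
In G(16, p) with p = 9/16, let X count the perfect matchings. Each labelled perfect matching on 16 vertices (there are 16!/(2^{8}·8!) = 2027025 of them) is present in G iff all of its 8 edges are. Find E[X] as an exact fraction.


K_16 has 16!/(2^{8}·8!) = 2027025 labelled perfect matchings.
For each such perfect matching H, let X_H = 1 if all 8 edges of H are present in G. Then P[X_H = 1] = p^{8} = (9/16)^{8} = 43046721/4294967296.
By linearity of expectation: E[X] = Σ_H E[X_H] = 2027025 · p^{8} = 2027025 · 43046721/4294967296 = 87256779635025/4294967296.
Numerically: E[X] ≈ 2.032e+04.

E[X] = 2027025 · (9/16)^{8} = 87256779635025/4294967296 ≈ 2.032e+04.
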